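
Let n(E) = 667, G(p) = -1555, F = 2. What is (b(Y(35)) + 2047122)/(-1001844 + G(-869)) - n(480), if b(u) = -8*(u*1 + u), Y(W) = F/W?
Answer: -23495998893/35118965 ≈ -669.04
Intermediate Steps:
Y(W) = 2/W
b(u) = -16*u (b(u) = -8*(u + u) = -16*u)
(b(Y(35)) + 2047122)/(-1001844 + G(-869)) - n(480) = (-32/35 + 2047122)/(-1001844 - 1555) - 1*667 = (-32/35 + 2047122)/(-1003399) - 667 = (-16*2/35 + 2047122)*(-1/1003399) - 667 = (-32/35 + 2047122)*(-1/1003399) - 667 = (71649238/35)*(-1/1003399) - 667 = -71649238/35118965 - 667 = -23495998893/35118965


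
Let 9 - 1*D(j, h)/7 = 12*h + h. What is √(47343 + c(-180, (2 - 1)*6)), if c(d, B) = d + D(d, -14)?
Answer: 10*√485 ≈ 220.23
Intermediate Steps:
D(j, h) = 63 - 91*h (D(j, h) = 63 - 7*(12*h + h) = 63 - 91*h)
c(d, B) = 1337 + d (c(d, B) = d + (63 - 91*(-14)) = d + (63 + 1274) = d + 1337 = 1337 + d)
√(47343 + c(-180, (2 - 1)*6)) = √(47343 + (1337 - 180)) = √(47343 + 1157) = √48500 = 10*√485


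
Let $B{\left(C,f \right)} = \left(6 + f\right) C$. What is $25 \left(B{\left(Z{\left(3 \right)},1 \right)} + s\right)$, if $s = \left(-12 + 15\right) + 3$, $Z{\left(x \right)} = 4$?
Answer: $850$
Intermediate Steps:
$B{\left(C,f \right)} = C \left(6 + f\right)$
$s = 6$ ($s = 3 + 3 = 6$)
$25 \left(B{\left(Z{\left(3 \right)},1 \right)} + s\right) = 25 \left(4 \left(6 + 1\right) + 6\right) = 25 \left(4 \cdot 7 + 6\right) = 25 \left(28 + 6\right) = 25 \cdot 34 = 850$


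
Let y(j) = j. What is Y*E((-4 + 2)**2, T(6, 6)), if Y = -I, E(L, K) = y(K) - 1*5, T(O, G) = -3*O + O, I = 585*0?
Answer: 0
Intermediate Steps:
I = 0
T(O, G) = -2*O
E(L, K) = -5 + K (E(L, K) = K - 1*5 = K - 5 = -5 + K)
Y = 0 (Y = -1*0 = 0)
Y*E((-4 + 2)**2, T(6, 6)) = 0*(-5 - 2*6) = 0*(-5 - 12) = 0*(-17) = 0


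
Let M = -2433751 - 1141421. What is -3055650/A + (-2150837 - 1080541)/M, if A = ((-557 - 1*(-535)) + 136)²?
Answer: -75572773148/322659273 ≈ -234.22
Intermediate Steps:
A = 12996 (A = ((-557 + 535) + 136)² = (-22 + 136)² = 114² = 12996)
M = -3575172
-3055650/A + (-2150837 - 1080541)/M = -3055650/12996 + (-2150837 - 1080541)/(-3575172) = -3055650*1/12996 - 3231378*(-1/3575172) = -509275/2166 + 538563/595862 = -75572773148/322659273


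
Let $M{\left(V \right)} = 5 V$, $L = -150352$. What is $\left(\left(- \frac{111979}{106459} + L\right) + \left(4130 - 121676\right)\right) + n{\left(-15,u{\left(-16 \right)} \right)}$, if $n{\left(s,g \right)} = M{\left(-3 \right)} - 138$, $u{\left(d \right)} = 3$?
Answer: $- \frac{28536553388}{106459} \approx -2.6805 \cdot 10^{5}$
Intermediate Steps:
$n{\left(s,g \right)} = -153$ ($n{\left(s,g \right)} = 5 \left(-3\right) - 138 = -15 - 138 = -153$)
$\left(\left(- \frac{111979}{106459} + L\right) + \left(4130 - 121676\right)\right) + n{\left(-15,u{\left(-16 \right)} \right)} = \left(\left(- \frac{111979}{106459} - 150352\right) + \left(4130 - 121676\right)\right) - 153 = \left(\left(\left(-111979\right) \frac{1}{106459} - 150352\right) - 117546\right) - 153 = \left(\left(- \frac{111979}{106459} - 150352\right) - 117546\right) - 153 = \left(- \frac{16006435547}{106459} - 117546\right) - 153 = - \frac{28520265161}{106459} - 153 = - \frac{28536553388}{106459}$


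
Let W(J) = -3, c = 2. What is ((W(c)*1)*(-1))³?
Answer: 27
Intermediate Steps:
((W(c)*1)*(-1))³ = (-3*1*(-1))³ = (-3*(-1))³ = 3³ = 27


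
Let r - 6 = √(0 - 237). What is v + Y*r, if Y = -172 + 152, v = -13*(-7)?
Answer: -29 - 20*I*√237 ≈ -29.0 - 307.9*I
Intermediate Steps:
v = 91
Y = -20
r = 6 + I*√237 (r = 6 + √(0 - 237) = 6 + √(-237) = 6 + I*√237 ≈ 6.0 + 15.395*I)
v + Y*r = 91 - 20*(6 + I*√237) = 91 + (-120 - 20*I*√237) = -29 - 20*I*√237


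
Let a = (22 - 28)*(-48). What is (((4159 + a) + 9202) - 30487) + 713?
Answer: -16125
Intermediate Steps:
a = 288 (a = -6*(-48) = 288)
(((4159 + a) + 9202) - 30487) + 713 = (((4159 + 288) + 9202) - 30487) + 713 = ((4447 + 9202) - 30487) + 713 = (13649 - 30487) + 713 = -16838 + 713 = -16125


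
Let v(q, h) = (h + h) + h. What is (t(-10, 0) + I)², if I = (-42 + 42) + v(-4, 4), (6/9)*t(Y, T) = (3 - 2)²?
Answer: 729/4 ≈ 182.25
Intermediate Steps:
v(q, h) = 3*h (v(q, h) = 2*h + h = 3*h)
t(Y, T) = 3/2 (t(Y, T) = 3*(3 - 2)²/2 = (3/2)*1² = (3/2)*1 = 3/2)
I = 12 (I = (-42 + 42) + 3*4 = 0 + 12 = 12)
(t(-10, 0) + I)² = (3/2 + 12)² = (27/2)² = 729/4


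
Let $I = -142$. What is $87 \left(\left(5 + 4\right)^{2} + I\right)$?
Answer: $-5307$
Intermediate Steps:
$87 \left(\left(5 + 4\right)^{2} + I\right) = 87 \left(\left(5 + 4\right)^{2} - 142\right) = 87 \left(9^{2} - 142\right) = 87 \left(81 - 142\right) = 87 \left(-61\right) = -5307$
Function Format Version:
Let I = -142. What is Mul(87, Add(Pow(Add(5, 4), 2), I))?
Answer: -5307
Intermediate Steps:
Mul(87, Add(Pow(Add(5, 4), 2), I)) = Mul(87, Add(Pow(Add(5, 4), 2), -142)) = Mul(87, Add(Pow(9, 2), -142)) = Mul(87, Add(81, -142)) = Mul(87, -61) = -5307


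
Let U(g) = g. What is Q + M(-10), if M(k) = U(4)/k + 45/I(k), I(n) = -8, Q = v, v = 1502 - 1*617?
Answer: 35159/40 ≈ 878.97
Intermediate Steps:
v = 885 (v = 1502 - 617 = 885)
Q = 885
M(k) = -45/8 + 4/k (M(k) = 4/k + 45/(-8) = 4/k + 45*(-1/8) = 4/k - 45/8 = -45/8 + 4/k)
Q + M(-10) = 885 + (-45/8 + 4/(-10)) = 885 + (-45/8 + 4*(-1/10)) = 885 + (-45/8 - 2/5) = 885 - 241/40 = 35159/40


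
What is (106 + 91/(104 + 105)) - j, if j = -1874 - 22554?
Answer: 5127697/209 ≈ 24534.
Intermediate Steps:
j = -24428
(106 + 91/(104 + 105)) - j = (106 + 91/(104 + 105)) - 1*(-24428) = (106 + 91/209) + 24428 = 22245/209 + 24428 = 5127697/209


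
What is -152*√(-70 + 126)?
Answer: -304*√14 ≈ -1137.5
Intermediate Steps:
-152*√(-70 + 126) = -304*√14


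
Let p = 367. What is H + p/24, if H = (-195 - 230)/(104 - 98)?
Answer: -1333/24 ≈ -55.542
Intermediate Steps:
H = -425/6 ≈ -70.833
H + p/24 = -425/6 + 367/24 = -1333/24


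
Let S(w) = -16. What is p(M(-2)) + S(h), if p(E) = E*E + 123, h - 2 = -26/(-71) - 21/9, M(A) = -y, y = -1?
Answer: 108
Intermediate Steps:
M(A) = 1 (M(A) = -1*(-1) = 1)
h = 7/213 (h = 2 + (-26/(-71) - 21/9) = 2 + (-26*(-1/71) - 21*⅑) = 2 + (26/71 - 7/3) = 2 - 419/213 = 7/213 ≈ 0.032864)
p(E) = 123 + E² (p(E) = E² + 123 = 123 + E²)
p(M(-2)) + S(h) = (123 + 1²) - 16 = (123 + 1) - 16 = 124 - 16 = 108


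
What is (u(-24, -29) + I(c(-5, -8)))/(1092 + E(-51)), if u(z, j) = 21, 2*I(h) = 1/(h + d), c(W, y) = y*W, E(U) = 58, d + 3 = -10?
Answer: 227/12420 ≈ 0.018277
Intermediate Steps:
d = -13 (d = -3 - 10 = -13)
c(W, y) = W*y
I(h) = 1/(2*(-13 + h)) (I(h) = 1/(2*(h - 13)) = 1/(2*(-13 + h)))
(u(-24, -29) + I(c(-5, -8)))/(1092 + E(-51)) = (21 + 1/(2*(-13 - 5*(-8))))/(1092 + 58) = (21 + 1/(2*(-13 + 40)))/1150 = (21 + (½)/27)*(1/1150) = (21 + (½)*(1/27))*(1/1150) = (21 + 1/54)*(1/1150) = (1135/54)*(1/1150) = 227/12420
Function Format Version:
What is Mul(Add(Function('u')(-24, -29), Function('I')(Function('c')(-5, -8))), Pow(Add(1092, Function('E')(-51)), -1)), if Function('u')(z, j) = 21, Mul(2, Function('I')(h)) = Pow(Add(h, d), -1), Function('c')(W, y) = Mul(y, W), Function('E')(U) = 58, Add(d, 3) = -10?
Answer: Rational(227, 12420) ≈ 0.018277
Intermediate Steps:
d = -13 (d = Add(-3, -10) = -13)
Function('c')(W, y) = Mul(W, y)
Function('I')(h) = Mul(Rational(1, 2), Pow(Add(-13, h), -1)) (Function('I')(h) = Mul(Rational(1, 2), Pow(Add(h, -13), -1)) = Mul(Rational(1, 2), Pow(Add(-13, h), -1)))
Mul(Add(Function('u')(-24, -29), Function('I')(Function('c')(-5, -8))), Pow(Add(1092, Function('E')(-51)), -1)) = Mul(Add(21, Mul(Rational(1, 2), Pow(Add(-13, Mul(-5, -8)), -1))), Pow(Add(1092, 58), -1)) = Mul(Add(21, Mul(Rational(1, 2), Pow(Add(-13, 40), -1))), Pow(1150, -1)) = Mul(Add(21, Mul(Rational(1, 2), Pow(27, -1))), Rational(1, 1150)) = Mul(Add(21, Mul(Rational(1, 2), Rational(1, 27))), Rational(1, 1150)) = Mul(Add(21, Rational(1, 54)), Rational(1, 1150)) = Mul(Rational(1135, 54), Rational(1, 1150)) = Rational(227, 12420)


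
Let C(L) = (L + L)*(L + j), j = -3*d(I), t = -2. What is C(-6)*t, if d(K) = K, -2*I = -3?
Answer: -252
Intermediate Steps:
I = 3/2 (I = -½*(-3) = 3/2 ≈ 1.5000)
j = -9/2 (j = -3*3/2 = -9/2 ≈ -4.5000)
C(L) = 2*L*(-9/2 + L) (C(L) = (L + L)*(L - 9/2) = (2*L)*(-9/2 + L) = 2*L*(-9/2 + L))
C(-6)*t = -6*(-9 + 2*(-6))*(-2) = -6*(-9 - 12)*(-2) = -6*(-21)*(-2) = 126*(-2) = -252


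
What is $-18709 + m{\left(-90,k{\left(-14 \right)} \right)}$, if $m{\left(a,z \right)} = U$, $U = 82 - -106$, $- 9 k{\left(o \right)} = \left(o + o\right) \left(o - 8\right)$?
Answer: $-18521$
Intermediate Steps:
$k{\left(o \right)} = - \frac{2 o \left(-8 + o\right)}{9}$ ($k{\left(o \right)} = - \frac{\left(o + o\right) \left(o - 8\right)}{9} = - \frac{2 o \left(-8 + o\right)}{9}$)
$U = 188$ ($U = 82 + 106 = 188$)
$m{\left(a,z \right)} = 188$
$-18709 + m{\left(-90,k{\left(-14 \right)} \right)} = -18709 + 188 = -18521$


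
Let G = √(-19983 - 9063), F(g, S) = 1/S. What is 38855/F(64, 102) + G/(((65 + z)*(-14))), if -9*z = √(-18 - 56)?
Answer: 3*(3*√29046 + 18494980*√74 + 10819563300*I)/(14*(√74 + 585*I)) ≈ 3.9632e+6 - 0.18724*I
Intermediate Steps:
z = -I*√74/9 (z = -√(-18 - 56)/9 = -I*√74/9 ≈ -0.95581*I)
G = I*√29046 (G = √(-29046) = I*√29046 ≈ 170.43*I)
38855/F(64, 102) + G/(((65 + z)*(-14))) = 38855/(1/102) + (I*√29046)/(((65 - I*√74/9)*(-14))) = 38855/(1/102) + (I*√29046)/(-910 + 14*I*√74/9) = 38855*102 + I*√29046/(-910 + 14*I*√74/9) = 3963210 + I*√29046/(-910 + 14*I*√74/9)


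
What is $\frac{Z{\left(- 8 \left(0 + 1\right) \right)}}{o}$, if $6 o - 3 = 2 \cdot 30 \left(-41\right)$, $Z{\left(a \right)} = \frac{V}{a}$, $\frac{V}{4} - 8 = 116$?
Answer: $\frac{124}{819} \approx 0.1514$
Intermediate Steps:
$V = 496$ ($V = 32 + 4 \cdot 116 = 32 + 464 = 496$)
$Z{\left(a \right)} = \frac{496}{a}$
$o = - \frac{819}{2}$ ($o = \frac{1}{2} + \frac{2 \cdot 30 \left(-41\right)}{6} = \frac{1}{2} + \frac{60 \left(-41\right)}{6} = \frac{1}{2} + \frac{1}{6} \left(-2460\right) = \frac{1}{2} - 410 = - \frac{819}{2} \approx -409.5$)
$\frac{Z{\left(- 8 \left(0 + 1\right) \right)}}{o} = \frac{496 \frac{1}{\left(-8\right) \left(0 + 1\right)}}{- \frac{819}{2}} = \frac{496}{\left(-8\right) 1} \left(- \frac{2}{819}\right) = \frac{496}{-8} \left(- \frac{2}{819}\right) = 496 \left(- \frac{1}{8}\right) \left(- \frac{2}{819}\right) = \left(-62\right) \left(- \frac{2}{819}\right) = \frac{124}{819}$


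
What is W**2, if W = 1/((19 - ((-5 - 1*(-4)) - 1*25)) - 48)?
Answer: 1/9 ≈ 0.11111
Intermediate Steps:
W = -1/3 (W = 1/((19 - ((-5 + 4) - 25)) - 48) = 1/((19 - (-1 - 25)) - 48) = 1/((19 - 1*(-26)) - 48) = 1/((19 + 26) - 48) = 1/(45 - 48) = 1/(-3) = -1/3 ≈ -0.33333)
W**2 = (-1/3)**2 = 1/9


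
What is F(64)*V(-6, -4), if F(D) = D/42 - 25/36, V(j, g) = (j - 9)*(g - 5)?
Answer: 3135/28 ≈ 111.96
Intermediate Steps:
V(j, g) = (-9 + j)*(-5 + g)
F(D) = -25/36 + D/42 (F(D) = D*(1/42) - 25*1/36 = D/42 - 25/36 = -25/36 + D/42)
F(64)*V(-6, -4) = (-25/36 + (1/42)*64)*(45 - 9*(-4) - 5*(-6) - 4*(-6)) = (-25/36 + 32/21)*(45 + 36 + 30 + 24) = (209/252)*135 = 3135/28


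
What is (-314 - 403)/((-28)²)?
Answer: -717/784 ≈ -0.91454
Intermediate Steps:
(-314 - 403)/((-28)²) = -717/784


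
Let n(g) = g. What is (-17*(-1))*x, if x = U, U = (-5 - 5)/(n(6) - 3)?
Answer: -170/3 ≈ -56.667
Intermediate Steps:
U = -10/3 (U = (-5 - 5)/(6 - 3) = -10/3 ≈ -3.3333)
x = -10/3 ≈ -3.3333
(-17*(-1))*x = -17*(-1)*(-10/3) = 17*(-10/3) = -170/3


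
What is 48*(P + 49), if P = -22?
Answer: 1296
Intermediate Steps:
48*(P + 49) = 48*(-22 + 49) = 48*27 = 1296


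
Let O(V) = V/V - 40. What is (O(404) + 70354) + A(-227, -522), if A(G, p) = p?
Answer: 69793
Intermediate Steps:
O(V) = -39 (O(V) = 1 - 40 = -39)
(O(404) + 70354) + A(-227, -522) = (-39 + 70354) - 522 = 70315 - 522 = 69793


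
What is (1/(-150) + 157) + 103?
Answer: 38999/150 ≈ 259.99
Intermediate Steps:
(1/(-150) + 157) + 103 = (-1/150 + 157) + 103 = 23549/150 + 103 = 38999/150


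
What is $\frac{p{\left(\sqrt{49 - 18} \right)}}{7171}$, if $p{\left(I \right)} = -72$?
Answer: $- \frac{72}{7171} \approx -0.01004$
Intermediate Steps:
$\frac{p{\left(\sqrt{49 - 18} \right)}}{7171} = - \frac{72}{7171}$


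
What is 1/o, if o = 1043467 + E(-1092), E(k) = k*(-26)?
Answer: 1/1071859 ≈ 9.3296e-7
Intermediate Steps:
E(k) = -26*k
o = 1071859 (o = 1043467 - 26*(-1092) = 1043467 + 28392 = 1071859)
1/o = 1/1071859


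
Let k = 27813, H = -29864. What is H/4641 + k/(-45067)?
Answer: -86762413/12303291 ≈ -7.0520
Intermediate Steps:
H/4641 + k/(-45067) = -29864/4641 + 27813/(-45067) = -29864*1/4641 + 27813*(-1/45067) = -29864/4641 - 27813/45067 = -86762413/12303291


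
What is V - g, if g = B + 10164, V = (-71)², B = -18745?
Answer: 13622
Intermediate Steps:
V = 5041
g = -8581 (g = -18745 + 10164 = -8581)
V - g = 5041 - 1*(-8581) = 5041 + 8581 = 13622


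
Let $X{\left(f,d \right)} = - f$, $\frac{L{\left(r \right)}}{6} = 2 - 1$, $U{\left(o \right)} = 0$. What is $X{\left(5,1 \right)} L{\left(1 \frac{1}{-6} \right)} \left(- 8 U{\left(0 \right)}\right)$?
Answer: $0$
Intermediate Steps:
$L{\left(r \right)} = 6$ ($L{\left(r \right)} = 6 \left(2 - 1\right) = 6 \cdot 1 = 6$)
$X{\left(5,1 \right)} L{\left(1 \frac{1}{-6} \right)} \left(- 8 U{\left(0 \right)}\right) = \left(-1\right) 5 \cdot 6 \left(\left(-8\right) 0\right) = \left(-5\right) 6 \cdot 0 = \left(-30\right) 0 = 0$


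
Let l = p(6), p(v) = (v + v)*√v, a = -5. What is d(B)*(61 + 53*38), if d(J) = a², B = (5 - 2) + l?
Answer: 51875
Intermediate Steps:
p(v) = 2*v^(3/2) (p(v) = (2*v)*√v = 2*v^(3/2))
l = 12*√6 (l = 2*6^(3/2) = 2*(6*√6) = 12*√6 ≈ 29.394)
B = 3 + 12*√6 (B = (5 - 2) + 12*√6 = 3 + 12*√6 ≈ 32.394)
d(J) = 25 (d(J) = (-5)² = 25)
d(B)*(61 + 53*38) = 25*(61 + 53*38) = 25*(61 + 2014) = 25*2075 = 51875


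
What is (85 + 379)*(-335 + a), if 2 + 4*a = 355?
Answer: -114492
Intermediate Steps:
a = 353/4 (a = -½ + (¼)*355 = -½ + 355/4 = 353/4 ≈ 88.250)
(85 + 379)*(-335 + a) = (85 + 379)*(-335 + 353/4) = 464*(-987/4) = -114492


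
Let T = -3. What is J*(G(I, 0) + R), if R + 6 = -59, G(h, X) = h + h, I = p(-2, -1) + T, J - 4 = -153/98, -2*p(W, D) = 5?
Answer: -9082/49 ≈ -185.35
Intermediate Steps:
p(W, D) = -5/2 (p(W, D) = -½*5 = -5/2)
J = 239/98 (J = 4 - 153/98 = 239/98 ≈ 2.4388)
I = -11/2 (I = -5/2 - 3 = -11/2 ≈ -5.5000)
G(h, X) = 2*h
R = -65 (R = -6 - 59 = -65)
J*(G(I, 0) + R) = 239*(2*(-11/2) - 65)/98 = 239*(-11 - 65)/98 = (239/98)*(-76) = -9082/49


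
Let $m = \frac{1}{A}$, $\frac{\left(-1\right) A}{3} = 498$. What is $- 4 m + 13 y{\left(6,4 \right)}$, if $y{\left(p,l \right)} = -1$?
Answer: $- \frac{9709}{747} \approx -12.997$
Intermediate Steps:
$A = -1494$ ($A = \left(-3\right) 498 = -1494$)
$m = - \frac{1}{1494}$ ($m = \frac{1}{-1494} = - \frac{1}{1494} \approx -0.00066934$)
$- 4 m + 13 y{\left(6,4 \right)} = \left(-4\right) \left(- \frac{1}{1494}\right) + 13 \left(-1\right) = \frac{2}{747} - 13 = - \frac{9709}{747}$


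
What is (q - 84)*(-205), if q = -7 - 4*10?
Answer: 26855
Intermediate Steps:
q = -47 (q = -7 - 40 = -47)
(q - 84)*(-205) = (-47 - 84)*(-205) = -131*(-205) = 26855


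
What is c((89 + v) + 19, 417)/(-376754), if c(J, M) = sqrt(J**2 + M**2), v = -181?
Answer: -sqrt(179218)/376754 ≈ -0.0011237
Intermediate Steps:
c((89 + v) + 19, 417)/(-376754) = sqrt(((89 - 181) + 19)**2 + 417**2)/(-376754) = sqrt((-92 + 19)**2 + 173889)*(-1/376754) = sqrt((-73)**2 + 173889)*(-1/376754) = sqrt(5329 + 173889)*(-1/376754) = sqrt(179218)*(-1/376754) = -sqrt(179218)/376754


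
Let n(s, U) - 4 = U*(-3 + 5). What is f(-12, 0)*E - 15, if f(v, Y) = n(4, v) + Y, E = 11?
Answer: -235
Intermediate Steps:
n(s, U) = 4 + 2*U (n(s, U) = 4 + U*(-3 + 5) = 4 + U*2 = 4 + 2*U)
f(v, Y) = 4 + Y + 2*v (f(v, Y) = (4 + 2*v) + Y = 4 + Y + 2*v)
f(-12, 0)*E - 15 = (4 + 0 + 2*(-12))*11 - 15 = (4 + 0 - 24)*11 - 15 = -20*11 - 15 = -220 - 15 = -235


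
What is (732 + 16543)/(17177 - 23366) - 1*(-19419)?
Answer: 120166916/6189 ≈ 19416.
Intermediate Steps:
(732 + 16543)/(17177 - 23366) - 1*(-19419) = 17275/(-6189) + 19419 = 17275*(-1/6189) + 19419 = -17275/6189 + 19419 = 120166916/6189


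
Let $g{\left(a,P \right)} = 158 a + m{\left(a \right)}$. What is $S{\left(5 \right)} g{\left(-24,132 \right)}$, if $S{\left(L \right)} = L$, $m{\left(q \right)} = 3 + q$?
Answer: $-19065$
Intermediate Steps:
$g{\left(a,P \right)} = 3 + 159 a$ ($g{\left(a,P \right)} = 158 a + \left(3 + a\right) = 3 + 159 a$)
$S{\left(5 \right)} g{\left(-24,132 \right)} = 5 \left(3 + 159 \left(-24\right)\right) = 5 \left(3 - 3816\right) = 5 \left(-3813\right) = -19065$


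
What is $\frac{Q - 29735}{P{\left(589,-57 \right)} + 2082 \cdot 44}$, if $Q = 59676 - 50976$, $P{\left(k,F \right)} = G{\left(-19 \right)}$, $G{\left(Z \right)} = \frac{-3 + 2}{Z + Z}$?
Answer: $- \frac{159866}{696221} \approx -0.22962$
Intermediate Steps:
$G{\left(Z \right)} = - \frac{1}{2 Z}$
$P{\left(k,F \right)} = \frac{1}{38}$ ($P{\left(k,F \right)} = - \frac{1}{2 \left(-19\right)} = \left(- \frac{1}{2}\right) \left(- \frac{1}{19}\right) = \frac{1}{38}$)
$Q = 8700$
$\frac{Q - 29735}{P{\left(589,-57 \right)} + 2082 \cdot 44} = \frac{8700 - 29735}{\frac{1}{38} + 2082 \cdot 44} = - \frac{21035}{\frac{1}{38} + 91608} = - \frac{21035}{\frac{3481105}{38}} = \left(-21035\right) \frac{38}{3481105} = - \frac{159866}{696221}$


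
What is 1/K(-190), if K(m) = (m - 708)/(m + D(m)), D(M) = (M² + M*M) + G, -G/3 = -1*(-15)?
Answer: -71965/898 ≈ -80.139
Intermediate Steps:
G = -45 (G = -(-3)*(-15) = -3*15 = -45)
D(M) = -45 + 2*M² (D(M) = (M² + M*M) - 45 = (M² + M²) - 45 = 2*M² - 45 = -45 + 2*M²)
K(m) = (-708 + m)/(-45 + m + 2*m²) (K(m) = (m - 708)/(m + (-45 + 2*m²)) = (-708 + m)/(-45 + m + 2*m²))
1/K(-190) = 1/((-708 - 190)/(-45 - 190 + 2*(-190)²)) = 1/(-898/(-45 - 190 + 2*36100)) = 1/(-898/(-45 - 190 + 72200)) = 1/(-898/71965) = -71965/898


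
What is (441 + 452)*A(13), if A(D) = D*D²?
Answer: 1961921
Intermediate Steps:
A(D) = D³
(441 + 452)*A(13) = (441 + 452)*13³ = 893*2197 = 1961921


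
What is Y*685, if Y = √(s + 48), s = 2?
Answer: 3425*√2 ≈ 4843.7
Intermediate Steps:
Y = 5*√2 (Y = √(2 + 48) = √50 = 5*√2 ≈ 7.0711)
Y*685 = (5*√2)*685 = 3425*√2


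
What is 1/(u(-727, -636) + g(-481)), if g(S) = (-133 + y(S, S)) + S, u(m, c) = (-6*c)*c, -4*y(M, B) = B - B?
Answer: -1/2427590 ≈ -4.1193e-7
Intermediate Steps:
y(M, B) = 0 (y(M, B) = -(B - B)/4 = -¼*0 = 0)
u(m, c) = -6*c²
g(S) = -133 + S (g(S) = (-133 + 0) + S = -133 + S)
1/(u(-727, -636) + g(-481)) = 1/(-6*(-636)² + (-133 - 481)) = 1/(-6*404496 - 614) = 1/(-2426976 - 614) = 1/(-2427590) = -1/2427590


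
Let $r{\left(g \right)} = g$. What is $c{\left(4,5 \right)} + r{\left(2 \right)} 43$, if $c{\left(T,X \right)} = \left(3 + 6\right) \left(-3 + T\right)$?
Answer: $95$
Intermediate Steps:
$c{\left(T,X \right)} = -27 + 9 T$ ($c{\left(T,X \right)} = 9 \left(-3 + T\right) = -27 + 9 T$)
$c{\left(4,5 \right)} + r{\left(2 \right)} 43 = \left(-27 + 9 \cdot 4\right) + 2 \cdot 43 = \left(-27 + 36\right) + 86 = 9 + 86 = 95$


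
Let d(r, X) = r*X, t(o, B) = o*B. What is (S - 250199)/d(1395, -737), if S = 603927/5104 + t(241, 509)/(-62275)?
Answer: 79489169017051/326787997734000 ≈ 0.24324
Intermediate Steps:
t(o, B) = B*o
S = 36983451349/317851600 (S = 603927/5104 + (509*241)/(-62275) = 603927*(1/5104) + 122669*(-1/62275) = 603927/5104 - 122669/62275 = 36983451349/317851600 ≈ 116.35)
d(r, X) = X*r
(S - 250199)/d(1395, -737) = (36983451349/317851600 - 250199)/((-737*1395)) = -79489169017051/317851600/(-1028115) = -79489169017051/317851600*(-1/1028115) = 79489169017051/326787997734000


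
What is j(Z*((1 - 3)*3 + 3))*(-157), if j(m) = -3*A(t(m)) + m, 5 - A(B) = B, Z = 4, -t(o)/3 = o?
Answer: -12717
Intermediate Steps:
t(o) = -3*o
A(B) = 5 - B
j(m) = -15 - 8*m (j(m) = -3*(5 - (-3)*m) + m = -3*(5 + 3*m) + m = (-15 - 9*m) + m = -15 - 8*m)
j(Z*((1 - 3)*3 + 3))*(-157) = (-15 - 32*((1 - 3)*3 + 3))*(-157) = (-15 - 32*(-2*3 + 3))*(-157) = (-15 - 32*(-6 + 3))*(-157) = (-15 - 32*(-3))*(-157) = (-15 - 8*(-12))*(-157) = (-15 + 96)*(-157) = 81*(-157) = -12717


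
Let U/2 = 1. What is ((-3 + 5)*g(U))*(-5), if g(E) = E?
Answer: -20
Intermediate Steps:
U = 2 (U = 2*1 = 2)
((-3 + 5)*g(U))*(-5) = ((-3 + 5)*2)*(-5) = (2*2)*(-5) = 4*(-5) = -20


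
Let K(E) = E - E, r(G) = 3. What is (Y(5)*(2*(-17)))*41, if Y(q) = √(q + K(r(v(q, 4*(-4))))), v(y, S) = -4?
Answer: -1394*√5 ≈ -3117.1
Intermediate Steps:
K(E) = 0
Y(q) = √q (Y(q) = √(q + 0) = √q)
(Y(5)*(2*(-17)))*41 = (√5*(2*(-17)))*41 = (√5*(-34))*41 = -34*√5*41 = -1394*√5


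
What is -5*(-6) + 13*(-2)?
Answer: 4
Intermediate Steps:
-5*(-6) + 13*(-2) = 30 - 26 = 4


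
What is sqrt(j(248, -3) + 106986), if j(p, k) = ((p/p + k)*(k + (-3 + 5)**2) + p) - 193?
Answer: sqrt(107039) ≈ 327.17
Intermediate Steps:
j(p, k) = -193 + p + (1 + k)*(4 + k) (j(p, k) = ((1 + k)*(k + 2**2) + p) - 193 = ((1 + k)*(k + 4) + p) - 193 = ((1 + k)*(4 + k) + p) - 193 = (p + (1 + k)*(4 + k)) - 193 = -193 + p + (1 + k)*(4 + k))
sqrt(j(248, -3) + 106986) = sqrt((-189 + 248 + (-3)**2 + 5*(-3)) + 106986) = sqrt((-189 + 248 + 9 - 15) + 106986) = sqrt(53 + 106986) = sqrt(107039)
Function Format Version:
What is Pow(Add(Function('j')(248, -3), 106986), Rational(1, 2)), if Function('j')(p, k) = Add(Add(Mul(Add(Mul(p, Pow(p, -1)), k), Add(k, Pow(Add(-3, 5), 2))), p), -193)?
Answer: Pow(107039, Rational(1, 2)) ≈ 327.17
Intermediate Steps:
Function('j')(p, k) = Add(-193, p, Mul(Add(1, k), Add(4, k))) (Function('j')(p, k) = Add(Add(Mul(Add(1, k), Add(k, Pow(2, 2))), p), -193) = Add(Add(Mul(Add(1, k), Add(k, 4)), p), -193) = Add(Add(Mul(Add(1, k), Add(4, k)), p), -193) = Add(Add(p, Mul(Add(1, k), Add(4, k))), -193) = Add(-193, p, Mul(Add(1, k), Add(4, k))))
Pow(Add(Function('j')(248, -3), 106986), Rational(1, 2)) = Pow(Add(Add(-189, 248, Pow(-3, 2), Mul(5, -3)), 106986), Rational(1, 2)) = Pow(Add(Add(-189, 248, 9, -15), 106986), Rational(1, 2)) = Pow(Add(53, 106986), Rational(1, 2)) = Pow(107039, Rational(1, 2))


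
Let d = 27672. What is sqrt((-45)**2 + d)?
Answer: sqrt(29697) ≈ 172.33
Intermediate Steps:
sqrt((-45)**2 + d) = sqrt((-45)**2 + 27672) = sqrt(2025 + 27672) = sqrt(29697)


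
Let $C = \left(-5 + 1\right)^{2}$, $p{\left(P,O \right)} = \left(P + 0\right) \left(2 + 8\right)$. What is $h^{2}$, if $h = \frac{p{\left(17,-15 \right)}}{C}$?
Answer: $\frac{7225}{64} \approx 112.89$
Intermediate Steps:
$p{\left(P,O \right)} = 10 P$ ($p{\left(P,O \right)} = P 10 = 10 P$)
$C = 16$ ($C = \left(-4\right)^{2} = 16$)
$h = \frac{85}{8}$ ($h = \frac{10 \cdot 17}{16} = 170 \cdot \frac{1}{16} = \frac{85}{8} \approx 10.625$)
$h^{2} = \left(\frac{85}{8}\right)^{2} = \frac{7225}{64}$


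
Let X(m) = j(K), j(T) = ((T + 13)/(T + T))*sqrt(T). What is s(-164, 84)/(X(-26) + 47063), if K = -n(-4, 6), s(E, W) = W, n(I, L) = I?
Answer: 336/188269 ≈ 0.0017847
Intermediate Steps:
K = 4 (K = -1*(-4) = 4)
j(T) = (13 + T)/(2*sqrt(T)) (j(T) = ((13 + T)/((2*T)))*sqrt(T) = ((13 + T)*(1/(2*T)))*sqrt(T) = ((13 + T)/(2*T))*sqrt(T) = (13 + T)/(2*sqrt(T)))
X(m) = 17/4 (X(m) = (13 + 4)/(2*sqrt(4)) = (1/2)*(1/2)*17 = 17/4)
s(-164, 84)/(X(-26) + 47063) = 84/(17/4 + 47063) = 84/(188269/4) = 84*(4/188269) = 336/188269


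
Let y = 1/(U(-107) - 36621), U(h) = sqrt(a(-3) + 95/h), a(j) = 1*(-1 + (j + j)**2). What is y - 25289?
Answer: -3628906863641240/143497443937 - 5*sqrt(15622)/143497443937 ≈ -25289.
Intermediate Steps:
a(j) = -1 + 4*j**2 (a(j) = 1*(-1 + (2*j)**2) = 1*(-1 + 4*j**2) = -1 + 4*j**2)
U(h) = sqrt(35 + 95/h) (U(h) = sqrt((-1 + 4*(-3)**2) + 95/h) = sqrt((-1 + 4*9) + 95/h) = sqrt((-1 + 36) + 95/h) = sqrt(35 + 95/h))
y = 1/(-36621 + 5*sqrt(15622)/107) (y = 1/(sqrt(35 + 95/(-107)) - 36621) = 1/(sqrt(35 + 95*(-1/107)) - 36621) = 1/(sqrt(35 - 95/107) - 36621) = 1/(sqrt(3650/107) - 36621) = 1/(5*sqrt(15622)/107 - 36621) = 1/(-36621 + 5*sqrt(15622)/107) ≈ -2.7311e-5)
y - 25289 = (-3918447/143497443937 - 5*sqrt(15622)/143497443937) - 25289 = -3628906863641240/143497443937 - 5*sqrt(15622)/143497443937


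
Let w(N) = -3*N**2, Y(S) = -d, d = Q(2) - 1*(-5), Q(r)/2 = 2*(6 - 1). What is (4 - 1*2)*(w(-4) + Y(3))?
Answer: -146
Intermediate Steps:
Q(r) = 20 (Q(r) = 2*(2*(6 - 1)) = 2*(2*5) = 2*10 = 20)
d = 25 (d = 20 - 1*(-5) = 20 + 5 = 25)
Y(S) = -25 (Y(S) = -1*25 = -25)
(4 - 1*2)*(w(-4) + Y(3)) = (4 - 1*2)*(-3*(-4)**2 - 25) = (4 - 2)*(-3*16 - 25) = 2*(-48 - 25) = 2*(-73) = -146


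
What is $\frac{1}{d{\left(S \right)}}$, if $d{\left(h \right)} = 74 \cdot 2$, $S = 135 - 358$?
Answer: $\frac{1}{148} \approx 0.0067568$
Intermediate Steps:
$S = -223$
$d{\left(h \right)} = 148$
$\frac{1}{d{\left(S \right)}} = \frac{1}{148}$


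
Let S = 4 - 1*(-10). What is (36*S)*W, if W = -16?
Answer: -8064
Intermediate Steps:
S = 14 (S = 4 + 10 = 14)
(36*S)*W = (36*14)*(-16) = 504*(-16) = -8064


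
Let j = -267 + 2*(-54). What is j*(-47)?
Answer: 17625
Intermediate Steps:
j = -375 (j = -267 - 108 = -375)
j*(-47) = -375*(-47) = 17625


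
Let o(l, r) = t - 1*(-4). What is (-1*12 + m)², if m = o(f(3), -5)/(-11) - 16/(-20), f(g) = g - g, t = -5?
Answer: 373321/3025 ≈ 123.41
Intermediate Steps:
f(g) = 0
o(l, r) = -1 (o(l, r) = -5 - 1*(-4) = -5 + 4 = -1)
m = 49/55 (m = -1/(-11) - 16/(-20) = -1*(-1/11) - 16*(-1/20) = 1/11 + ⅘ = 49/55 ≈ 0.89091)
(-1*12 + m)² = (-1*12 + 49/55)² = (-12 + 49/55)² = (-611/55)² = 373321/3025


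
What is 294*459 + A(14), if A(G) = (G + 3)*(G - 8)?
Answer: 135048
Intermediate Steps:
A(G) = (-8 + G)*(3 + G) (A(G) = (3 + G)*(-8 + G) = (-8 + G)*(3 + G))
294*459 + A(14) = 294*459 + (-24 + 14² - 5*14) = 134946 + (-24 + 196 - 70) = 134946 + 102 = 135048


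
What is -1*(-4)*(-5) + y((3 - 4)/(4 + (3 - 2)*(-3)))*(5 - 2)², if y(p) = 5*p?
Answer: -65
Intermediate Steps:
-1*(-4)*(-5) + y((3 - 4)/(4 + (3 - 2)*(-3)))*(5 - 2)² = -1*(-4)*(-5) + (5*((3 - 4)/(4 + (3 - 2)*(-3))))*(5 - 2)² = 4*(-5) + (5*(-1/(4 + 1*(-3))))*3² = -20 + (5*(-1/(4 - 3)))*9 = -20 + (5*(-1/1))*9 = -20 + (5*(-1*1))*9 = -20 + (5*(-1))*9 = -20 - 5*9 = -20 - 45 = -65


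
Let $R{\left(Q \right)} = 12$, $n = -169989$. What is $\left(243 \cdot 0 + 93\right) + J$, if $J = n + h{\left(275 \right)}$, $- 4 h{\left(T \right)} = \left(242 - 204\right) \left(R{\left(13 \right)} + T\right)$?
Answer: $- \frac{345245}{2} \approx -1.7262 \cdot 10^{5}$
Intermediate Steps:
$h{\left(T \right)} = -114 - \frac{19 T}{2}$ ($h{\left(T \right)} = - \frac{\left(242 - 204\right) \left(12 + T\right)}{4} = - \frac{38 \left(12 + T\right)}{4} = - \frac{456 + 38 T}{4} = -114 - \frac{19 T}{2}$)
$J = - \frac{345431}{2}$ ($J = -169989 - \frac{5453}{2} = - \frac{345431}{2} \approx -1.7272 \cdot 10^{5}$)
$\left(243 \cdot 0 + 93\right) + J = \left(243 \cdot 0 + 93\right) - \frac{345431}{2} = \left(0 + 93\right) - \frac{345431}{2} = 93 - \frac{345431}{2} = - \frac{345245}{2}$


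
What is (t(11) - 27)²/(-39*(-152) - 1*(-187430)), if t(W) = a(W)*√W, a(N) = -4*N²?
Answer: 2577545/193358 + 108*√11/799 ≈ 13.779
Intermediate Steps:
t(W) = -4*W^(5/2) (t(W) = (-4*W²)*√W = -4*W^(5/2))
(t(11) - 27)²/(-39*(-152) - 1*(-187430)) = (-484*√11 - 27)²/(-39*(-152) - 1*(-187430)) = (-484*√11 - 27)²/(5928 + 187430) = (-484*√11 - 27)²/193358 = (-27 - 484*√11)²*(1/193358) = (-27 - 484*√11)²/193358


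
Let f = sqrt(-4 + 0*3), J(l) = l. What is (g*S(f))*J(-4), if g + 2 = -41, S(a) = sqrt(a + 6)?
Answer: 172*sqrt(6 + 2*I) ≈ 426.97 + 69.288*I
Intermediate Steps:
f = 2*I (f = sqrt(-4 + 0) = sqrt(-4) = 2*I ≈ 2.0*I)
S(a) = sqrt(6 + a)
g = -43 (g = -2 - 41 = -43)
(g*S(f))*J(-4) = -43*sqrt(6 + 2*I)*(-4) = 172*sqrt(6 + 2*I)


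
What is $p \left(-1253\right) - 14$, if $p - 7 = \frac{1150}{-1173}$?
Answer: $- \frac{385385}{51} \approx -7556.6$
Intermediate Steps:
$p = \frac{307}{51}$ ($p = 7 + \frac{1150}{-1173} = 7 + 1150 \left(- \frac{1}{1173}\right) = 7 - \frac{50}{51} = \frac{307}{51} \approx 6.0196$)
$p \left(-1253\right) - 14 = \frac{307}{51} \left(-1253\right) - 14 = - \frac{384671}{51} - 14 = - \frac{385385}{51}$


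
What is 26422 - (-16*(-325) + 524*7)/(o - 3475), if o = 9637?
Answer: 27133916/1027 ≈ 26421.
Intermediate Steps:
26422 - (-16*(-325) + 524*7)/(o - 3475) = 26422 - (-16*(-325) + 524*7)/(9637 - 3475) = 26422 - (5200 + 3668)/6162 = 26422 - 8868/6162 = 26422 - 1*1478/1027 = 26422 - 1478/1027 = 27133916/1027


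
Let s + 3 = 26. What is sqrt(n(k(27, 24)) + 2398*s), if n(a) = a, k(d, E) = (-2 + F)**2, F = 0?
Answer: sqrt(55158) ≈ 234.86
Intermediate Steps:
k(d, E) = 4 (k(d, E) = (-2 + 0)**2 = (-2)**2 = 4)
s = 23 (s = -3 + 26 = 23)
sqrt(n(k(27, 24)) + 2398*s) = sqrt(4 + 2398*23) = sqrt(4 + 55154) = sqrt(55158)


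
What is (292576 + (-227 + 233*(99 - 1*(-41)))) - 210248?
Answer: 114721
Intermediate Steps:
(292576 + (-227 + 233*(99 - 1*(-41)))) - 210248 = (292576 + (-227 + 233*(99 + 41))) - 210248 = (292576 + (-227 + 233*140)) - 210248 = (292576 + (-227 + 32620)) - 210248 = (292576 + 32393) - 210248 = 324969 - 210248 = 114721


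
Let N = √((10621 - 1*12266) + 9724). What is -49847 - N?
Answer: -49847 - √8079 ≈ -49937.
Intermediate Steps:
N = √8079 (N = √((10621 - 12266) + 9724) = √(-1645 + 9724) = √8079 ≈ 89.883)
-49847 - N = -49847 - √8079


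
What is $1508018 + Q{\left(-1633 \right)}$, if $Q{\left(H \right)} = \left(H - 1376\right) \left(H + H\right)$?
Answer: $11335412$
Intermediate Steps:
$Q{\left(H \right)} = 2 H \left(-1376 + H\right)$ ($Q{\left(H \right)} = \left(-1376 + H\right) 2 H = 2 H \left(-1376 + H\right)$)
$1508018 + Q{\left(-1633 \right)} = 1508018 + 2 \left(-1633\right) \left(-1376 - 1633\right) = 1508018 + 2 \left(-1633\right) \left(-3009\right) = 1508018 + 9827394 = 11335412$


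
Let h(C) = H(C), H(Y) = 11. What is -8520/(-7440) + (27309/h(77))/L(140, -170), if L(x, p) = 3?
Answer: 565167/682 ≈ 828.69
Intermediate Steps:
h(C) = 11
-8520/(-7440) + (27309/h(77))/L(140, -170) = -8520/(-7440) + (27309/11)/3 = -8520*(-1/7440) + (27309*(1/11))*(⅓) = 71/62 + (27309/11)*(⅓) = 71/62 + 9103/11 = 565167/682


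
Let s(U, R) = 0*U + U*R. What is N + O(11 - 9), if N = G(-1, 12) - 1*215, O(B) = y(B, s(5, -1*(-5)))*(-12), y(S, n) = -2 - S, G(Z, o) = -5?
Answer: -172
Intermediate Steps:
s(U, R) = R*U (s(U, R) = 0 + R*U = R*U)
O(B) = 24 + 12*B (O(B) = (-2 - B)*(-12) = 24 + 12*B)
N = -220 (N = -5 - 1*215 = -5 - 215 = -220)
N + O(11 - 9) = -220 + (24 + 12*(11 - 9)) = -220 + (24 + 12*2) = -220 + (24 + 24) = -220 + 48 = -172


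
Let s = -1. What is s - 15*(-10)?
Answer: 149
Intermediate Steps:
s - 15*(-10) = -1 - 15*(-10) = -1 + 150 = 149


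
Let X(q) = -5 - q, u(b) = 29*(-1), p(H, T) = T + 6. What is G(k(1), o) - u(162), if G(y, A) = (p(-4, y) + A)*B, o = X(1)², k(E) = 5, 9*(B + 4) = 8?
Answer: -1055/9 ≈ -117.22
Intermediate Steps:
p(H, T) = 6 + T
B = -28/9 (B = -4 + (⅑)*8 = -4 + 8/9 = -28/9 ≈ -3.1111)
u(b) = -29
o = 36 (o = (-5 - 1*1)² = (-5 - 1)² = (-6)² = 36)
G(y, A) = -56/3 - 28*A/9 - 28*y/9 (G(y, A) = ((6 + y) + A)*(-28/9) = (6 + A + y)*(-28/9) = -56/3 - 28*A/9 - 28*y/9)
G(k(1), o) - u(162) = (-56/3 - 28/9*36 - 28/9*5) - 1*(-29) = (-56/3 - 112 - 140/9) + 29 = -1316/9 + 29 = -1055/9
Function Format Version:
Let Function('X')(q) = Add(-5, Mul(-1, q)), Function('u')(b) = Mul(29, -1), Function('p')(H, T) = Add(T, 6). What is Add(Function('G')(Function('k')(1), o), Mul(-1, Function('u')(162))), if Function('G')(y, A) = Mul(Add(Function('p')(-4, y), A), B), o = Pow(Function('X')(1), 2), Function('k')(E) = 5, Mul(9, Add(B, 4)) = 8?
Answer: Rational(-1055, 9) ≈ -117.22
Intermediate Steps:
Function('p')(H, T) = Add(6, T)
B = Rational(-28, 9) (B = Add(-4, Mul(Rational(1, 9), 8)) = Add(-4, Rational(8, 9)) = Rational(-28, 9) ≈ -3.1111)
Function('u')(b) = -29
o = 36 (o = Pow(Add(-5, Mul(-1, 1)), 2) = Pow(Add(-5, -1), 2) = Pow(-6, 2) = 36)
Function('G')(y, A) = Add(Rational(-56, 3), Mul(Rational(-28, 9), A), Mul(Rational(-28, 9), y)) (Function('G')(y, A) = Mul(Add(Add(6, y), A), Rational(-28, 9)) = Mul(Add(6, A, y), Rational(-28, 9)) = Add(Rational(-56, 3), Mul(Rational(-28, 9), A), Mul(Rational(-28, 9), y)))
Add(Function('G')(Function('k')(1), o), Mul(-1, Function('u')(162))) = Add(Add(Rational(-56, 3), Mul(Rational(-28, 9), 36), Mul(Rational(-28, 9), 5)), Mul(-1, -29)) = Add(Add(Rational(-56, 3), -112, Rational(-140, 9)), 29) = Add(Rational(-1316, 9), 29) = Rational(-1055, 9)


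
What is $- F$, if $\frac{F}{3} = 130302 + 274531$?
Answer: $-1214499$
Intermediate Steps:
$F = 1214499$ ($F = 3 \left(130302 + 274531\right) = 3 \cdot 404833 = 1214499$)
$- F = \left(-1\right) 1214499 = -1214499$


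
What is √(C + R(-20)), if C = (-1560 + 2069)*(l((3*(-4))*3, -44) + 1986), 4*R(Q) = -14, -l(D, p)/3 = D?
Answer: 47*√1930/2 ≈ 1032.4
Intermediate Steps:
l(D, p) = -3*D
R(Q) = -7/2 (R(Q) = (¼)*(-14) = -7/2)
C = 1065846 (C = (-1560 + 2069)*(-3*3*(-4)*3 + 1986) = 509*(-(-36)*3 + 1986) = 509*(-3*(-36) + 1986) = 509*(108 + 1986) = 509*2094 = 1065846)
√(C + R(-20)) = √(1065846 - 7/2) = √(2131685/2) = 47*√1930/2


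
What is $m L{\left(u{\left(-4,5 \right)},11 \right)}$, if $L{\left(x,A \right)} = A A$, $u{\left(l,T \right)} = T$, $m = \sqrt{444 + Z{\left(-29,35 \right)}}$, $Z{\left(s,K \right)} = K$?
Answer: $121 \sqrt{479} \approx 2648.2$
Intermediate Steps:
$m = \sqrt{479}$ ($m = \sqrt{444 + 35} = \sqrt{479} \approx 21.886$)
$L{\left(x,A \right)} = A^{2}$
$m L{\left(u{\left(-4,5 \right)},11 \right)} = \sqrt{479} \cdot 11^{2} = \sqrt{479} \cdot 121 = 121 \sqrt{479}$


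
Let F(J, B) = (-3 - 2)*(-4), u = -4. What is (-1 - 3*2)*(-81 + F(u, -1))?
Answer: 427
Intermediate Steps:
F(J, B) = 20 (F(J, B) = -5*(-4) = 20)
(-1 - 3*2)*(-81 + F(u, -1)) = (-1 - 3*2)*(-81 + 20) = (-1 - 6)*(-61) = -7*(-61) = 427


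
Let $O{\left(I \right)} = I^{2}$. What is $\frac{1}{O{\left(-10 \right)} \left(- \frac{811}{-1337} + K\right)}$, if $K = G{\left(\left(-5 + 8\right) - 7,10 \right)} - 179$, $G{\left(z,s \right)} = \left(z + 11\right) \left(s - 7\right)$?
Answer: $- \frac{1337}{21043500} \approx -6.3535 \cdot 10^{-5}$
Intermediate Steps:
$G{\left(z,s \right)} = \left(-7 + s\right) \left(11 + z\right)$ ($G{\left(z,s \right)} = \left(11 + z\right) \left(-7 + s\right) = \left(-7 + s\right) \left(11 + z\right)$)
$K = -158$ ($K = \left(-77 - 7 \left(\left(-5 + 8\right) - 7\right) + 11 \cdot 10 + 10 \left(\left(-5 + 8\right) - 7\right)\right) - 179 = \left(-77 - 7 \left(3 - 7\right) + 110 + 10 \left(3 - 7\right)\right) - 179 = \left(-77 - -28 + 110 + 10 \left(-4\right)\right) - 179 = \left(-77 + 28 + 110 - 40\right) - 179 = 21 - 179 = -158$)
$\frac{1}{O{\left(-10 \right)} \left(- \frac{811}{-1337} + K\right)} = \frac{1}{\left(-10\right)^{2} \left(- \frac{811}{-1337} - 158\right)} = \frac{1}{100 \left(\left(-811\right) \left(- \frac{1}{1337}\right) - 158\right)} = \frac{1}{100 \left(\frac{811}{1337} - 158\right)} = \frac{1}{100 \left(- \frac{210435}{1337}\right)} = \frac{1}{- \frac{21043500}{1337}} = - \frac{1337}{21043500}$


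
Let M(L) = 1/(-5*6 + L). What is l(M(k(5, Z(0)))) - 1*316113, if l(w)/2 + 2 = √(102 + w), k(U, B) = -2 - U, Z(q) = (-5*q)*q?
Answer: -316117 + 14*√2849/37 ≈ -3.1610e+5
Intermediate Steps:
Z(q) = -5*q²
M(L) = 1/(-30 + L)
l(w) = -4 + 2*√(102 + w)
l(M(k(5, Z(0)))) - 1*316113 = (-4 + 2*√(102 + 1/(-30 + (-2 - 1*5)))) - 1*316113 = (-4 + 2*√(102 + 1/(-30 + (-2 - 5)))) - 316113 = (-4 + 2*√(102 + 1/(-30 - 7))) - 316113 = (-4 + 2*√(102 + 1/(-37))) - 316113 = (-4 + 2*√(102 - 1/37)) - 316113 = (-4 + 2*√(3773/37)) - 316113 = (-4 + 2*(7*√2849/37)) - 316113 = (-4 + 14*√2849/37) - 316113 = -316117 + 14*√2849/37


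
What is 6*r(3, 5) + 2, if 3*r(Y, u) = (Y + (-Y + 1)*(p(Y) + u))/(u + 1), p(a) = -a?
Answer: 5/3 ≈ 1.6667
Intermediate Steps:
r(Y, u) = (Y + (1 - Y)*(u - Y))/(3*(1 + u)) (r(Y, u) = ((Y + (-Y + 1)*(-Y + u))/(u + 1))/3 = ((Y + (1 - Y)*(u - Y))/(1 + u))/3 = (Y + (1 - Y)*(u - Y))/(3*(1 + u)))
6*r(3, 5) + 2 = 6*((5 + 3² - 1*3*5)/(3*(1 + 5))) + 2 = 6*((⅓)*(5 + 9 - 15)/6) + 2 = 6*((⅓)*(⅙)*(-1)) + 2 = 6*(-1/18) + 2 = -⅓ + 2 = 5/3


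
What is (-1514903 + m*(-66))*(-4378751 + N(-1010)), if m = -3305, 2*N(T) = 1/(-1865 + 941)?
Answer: 10493398739623277/1848 ≈ 5.6782e+12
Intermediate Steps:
N(T) = -1/1848 (N(T) = 1/(2*(-1865 + 941)) = (1/2)/(-924) = (1/2)*(-1/924) = -1/1848)
(-1514903 + m*(-66))*(-4378751 + N(-1010)) = (-1514903 - 3305*(-66))*(-4378751 - 1/1848) = (-1514903 + 218130)*(-8091931849/1848) = -1296773*(-8091931849/1848) = 10493398739623277/1848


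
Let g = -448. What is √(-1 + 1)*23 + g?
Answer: -448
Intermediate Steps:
√(-1 + 1)*23 + g = √(-1 + 1)*23 - 448 = √0*23 - 448 = 0*23 - 448 = 0 - 448 = -448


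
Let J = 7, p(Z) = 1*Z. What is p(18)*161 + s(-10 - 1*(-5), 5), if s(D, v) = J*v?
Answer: 2933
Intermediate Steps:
p(Z) = Z
s(D, v) = 7*v
p(18)*161 + s(-10 - 1*(-5), 5) = 18*161 + 7*5 = 2898 + 35 = 2933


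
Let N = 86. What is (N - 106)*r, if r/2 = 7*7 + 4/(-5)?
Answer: -1928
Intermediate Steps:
r = 482/5 (r = 2*(7*7 + 4/(-5)) = 2*(49 + 4*(-⅕)) = 2*(49 - ⅘) = 2*(241/5) = 482/5 ≈ 96.400)
(N - 106)*r = (86 - 106)*(482/5) = -20*482/5 = -1928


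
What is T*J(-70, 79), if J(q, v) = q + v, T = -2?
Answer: -18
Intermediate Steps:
T*J(-70, 79) = -2*(-70 + 79) = -2*9 = -18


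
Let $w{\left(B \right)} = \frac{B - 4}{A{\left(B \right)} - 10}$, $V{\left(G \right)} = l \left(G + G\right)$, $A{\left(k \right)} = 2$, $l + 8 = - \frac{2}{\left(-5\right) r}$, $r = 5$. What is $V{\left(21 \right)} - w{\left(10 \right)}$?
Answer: $- \frac{33189}{100} \approx -331.89$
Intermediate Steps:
$l = - \frac{198}{25}$ ($l = -8 - \frac{2}{\left(-5\right) 5} = -8 - \frac{2}{-25} = -8 - - \frac{2}{25} = -8 + \frac{2}{25} = - \frac{198}{25} \approx -7.92$)
$V{\left(G \right)} = - \frac{396 G}{25}$ ($V{\left(G \right)} = - \frac{198 \left(G + G\right)}{25} = - \frac{198 \cdot 2 G}{25} = - \frac{396 G}{25}$)
$w{\left(B \right)} = \frac{1}{2} - \frac{B}{8}$ ($w{\left(B \right)} = \frac{B - 4}{2 - 10} = \frac{-4 + B}{-8} = \left(-4 + B\right) \left(- \frac{1}{8}\right) = \frac{1}{2} - \frac{B}{8}$)
$V{\left(21 \right)} - w{\left(10 \right)} = \left(- \frac{396}{25}\right) 21 - \left(\frac{1}{2} - \frac{5}{4}\right) = - \frac{8316}{25} - \left(\frac{1}{2} - \frac{5}{4}\right) = - \frac{8316}{25} - - \frac{3}{4} = - \frac{8316}{25} + \frac{3}{4} = - \frac{33189}{100}$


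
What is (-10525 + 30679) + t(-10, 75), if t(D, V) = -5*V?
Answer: 19779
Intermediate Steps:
(-10525 + 30679) + t(-10, 75) = (-10525 + 30679) - 5*75 = 20154 - 375 = 19779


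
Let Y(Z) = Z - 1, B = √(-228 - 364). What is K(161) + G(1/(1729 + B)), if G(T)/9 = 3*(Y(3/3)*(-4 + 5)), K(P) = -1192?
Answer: -1192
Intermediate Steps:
B = 4*I*√37 (B = √(-592) = 4*I*√37 ≈ 24.331*I)
Y(Z) = -1 + Z
G(T) = 0 (G(T) = 9*(3*((-1 + 3/3)*(-4 + 5))) = 9*(3*((-1 + 3*(⅓))*1)) = 9*(3*((-1 + 1)*1)) = 9*(3*(0*1)) = 9*(3*0) = 9*0 = 0)
K(161) + G(1/(1729 + B)) = -1192 + 0 = -1192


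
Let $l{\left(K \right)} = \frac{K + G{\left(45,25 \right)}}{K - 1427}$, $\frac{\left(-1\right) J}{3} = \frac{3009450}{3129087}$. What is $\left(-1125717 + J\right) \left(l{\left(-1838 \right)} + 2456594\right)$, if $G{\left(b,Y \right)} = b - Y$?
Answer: $- \frac{9417668345154750646404}{3405489685} \approx -2.7654 \cdot 10^{12}$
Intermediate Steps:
$J = - \frac{3009450}{1043029}$ ($J = - 3 \cdot \frac{3009450}{3129087} = - 3 \cdot 3009450 \cdot \frac{1}{3129087} = \left(-3\right) \frac{1003150}{1043029} = - \frac{3009450}{1043029} \approx -2.8853$)
$l{\left(K \right)} = \frac{20 + K}{-1427 + K}$ ($l{\left(K \right)} = \frac{K + \left(45 - 25\right)}{K - 1427} = \frac{K + \left(45 - 25\right)}{-1427 + K} = \frac{K + 20}{-1427 + K} = \frac{20 + K}{-1427 + K}$)
$\left(-1125717 + J\right) \left(l{\left(-1838 \right)} + 2456594\right) = \left(-1125717 - \frac{3009450}{1043029}\right) \left(\frac{20 - 1838}{-1427 - 1838} + 2456594\right) = - \frac{1174158486243 \left(\frac{1}{-3265} \left(-1818\right) + 2456594\right)}{1043029} = - \frac{1174158486243 \left(\left(- \frac{1}{3265}\right) \left(-1818\right) + 2456594\right)}{1043029} = - \frac{1174158486243 \left(\frac{1818}{3265} + 2456594\right)}{1043029} = \left(- \frac{1174158486243}{1043029}\right) \frac{8020781228}{3265} = - \frac{9417668345154750646404}{3405489685}$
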